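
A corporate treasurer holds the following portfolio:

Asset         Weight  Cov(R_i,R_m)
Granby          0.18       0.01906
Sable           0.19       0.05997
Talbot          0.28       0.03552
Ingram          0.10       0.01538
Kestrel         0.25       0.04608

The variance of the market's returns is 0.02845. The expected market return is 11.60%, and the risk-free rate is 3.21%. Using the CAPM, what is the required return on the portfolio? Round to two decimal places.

14.37%

β_Granby = 0.01906 / 0.02845 = 0.6699
β_Sable = 0.05997 / 0.02845 = 2.1079
β_Talbot = 0.03552 / 0.02845 = 1.2485
β_Ingram = 0.01538 / 0.02845 = 0.5406
β_Kestrel = 0.04608 / 0.02845 = 1.6197
β_P = Σ w_i β_i = 0.18×0.6699 + 0.19×2.1079 + 0.28×1.2485 + 0.10×0.5406 + 0.25×1.6197 = 1.3296
MRP = 11.60% − 3.21% = 8.39%
E(R_P) = R_f + β_P × MRP = 3.21% + 1.3296 × 8.39% = 14.37%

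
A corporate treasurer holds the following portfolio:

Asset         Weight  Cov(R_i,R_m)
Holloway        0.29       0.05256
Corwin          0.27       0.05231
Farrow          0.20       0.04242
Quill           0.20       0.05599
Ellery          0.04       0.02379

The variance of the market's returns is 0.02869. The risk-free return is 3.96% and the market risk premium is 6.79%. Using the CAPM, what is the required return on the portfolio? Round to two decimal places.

15.79%

β_Holloway = 0.05256 / 0.02869 = 1.8320
β_Corwin = 0.05231 / 0.02869 = 1.8233
β_Farrow = 0.04242 / 0.02869 = 1.4786
β_Quill = 0.05599 / 0.02869 = 1.9516
β_Ellery = 0.02379 / 0.02869 = 0.8292
β_P = Σ w_i β_i = 0.29×1.8320 + 0.27×1.8233 + 0.20×1.4786 + 0.20×1.9516 + 0.04×0.8292 = 1.7428
E(R_P) = R_f + β_P × MRP = 3.96% + 1.7428 × 6.79% = 15.79%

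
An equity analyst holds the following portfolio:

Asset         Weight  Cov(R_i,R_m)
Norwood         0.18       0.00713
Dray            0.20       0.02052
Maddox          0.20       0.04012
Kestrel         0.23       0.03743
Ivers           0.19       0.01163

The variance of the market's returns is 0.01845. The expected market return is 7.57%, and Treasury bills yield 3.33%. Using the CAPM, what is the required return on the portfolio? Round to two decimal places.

β_Norwood = 0.00713 / 0.01845 = 0.3864
β_Dray = 0.02052 / 0.01845 = 1.1122
β_Maddox = 0.04012 / 0.01845 = 2.1745
β_Kestrel = 0.03743 / 0.01845 = 2.0287
β_Ivers = 0.01163 / 0.01845 = 0.6304
β_P = Σ w_i β_i = 0.18×0.3864 + 0.20×1.1122 + 0.20×2.1745 + 0.23×2.0287 + 0.19×0.6304 = 1.3133
MRP = 7.57% − 3.33% = 4.24%
E(R_P) = R_f + β_P × MRP = 3.33% + 1.3133 × 4.24% = 8.90%

8.90%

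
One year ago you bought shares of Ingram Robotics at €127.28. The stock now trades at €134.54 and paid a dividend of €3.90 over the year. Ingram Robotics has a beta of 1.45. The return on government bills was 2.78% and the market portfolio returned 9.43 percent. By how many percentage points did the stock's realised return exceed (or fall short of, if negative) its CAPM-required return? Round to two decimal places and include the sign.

Realised HPR = (P1 + D1 − P0) / P0 = (134.54 + 3.90 − 127.28) / 127.28 = 11.16 / 127.28 = 8.7681%
MRP = 9.43% − 2.78% = 6.65%
CAPM required = R_f + β·MRP = 2.78% + 1.45 × 6.65% = 12.4225%
α = realised − required = 8.7681% − 12.4225% = -3.65%

-3.65%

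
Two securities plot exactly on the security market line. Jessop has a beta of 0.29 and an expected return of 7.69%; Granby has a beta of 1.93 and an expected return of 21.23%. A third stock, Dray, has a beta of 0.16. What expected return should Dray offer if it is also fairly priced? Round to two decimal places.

MRP (SML slope) = (21.23% − 7.69%) / (1.93 − 0.29) = 13.54% / 1.64 = 8.2561%
R_f (intercept) = 7.69% − 0.29 × 8.2561% = 5.2957%
E(R_Dray) = R_f + β × MRP = 5.2957% + 0.16 × 8.2561% = 6.62%

6.62%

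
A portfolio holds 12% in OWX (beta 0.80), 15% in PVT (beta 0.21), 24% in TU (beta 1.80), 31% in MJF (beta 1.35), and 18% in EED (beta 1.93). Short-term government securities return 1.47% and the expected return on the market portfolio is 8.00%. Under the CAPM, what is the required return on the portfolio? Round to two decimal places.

β_P = Σ w_i β_i = 0.12×0.80 + 0.15×0.21 + 0.24×1.80 + 0.31×1.35 + 0.18×1.93 = 1.3254
MRP = 8.00% − 1.47% = 6.53%
E(R_P) = R_f + β_P × MRP = 1.47% + 1.3254 × 6.53% = 10.12%

10.12%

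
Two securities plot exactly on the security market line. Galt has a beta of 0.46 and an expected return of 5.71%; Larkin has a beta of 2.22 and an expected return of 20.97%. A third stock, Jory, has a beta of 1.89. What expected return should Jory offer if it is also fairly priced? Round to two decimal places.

MRP (SML slope) = (20.97% − 5.71%) / (2.22 − 0.46) = 15.26% / 1.76 = 8.6705%
R_f (intercept) = 5.71% − 0.46 × 8.6705% = 1.7216%
E(R_Jory) = R_f + β × MRP = 1.7216% + 1.89 × 8.6705% = 18.11%

18.11%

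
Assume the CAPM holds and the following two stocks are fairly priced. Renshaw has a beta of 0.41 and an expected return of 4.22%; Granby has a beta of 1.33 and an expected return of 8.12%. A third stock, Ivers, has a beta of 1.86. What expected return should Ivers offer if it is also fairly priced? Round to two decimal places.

10.37%

MRP (SML slope) = (8.12% − 4.22%) / (1.33 − 0.41) = 3.90% / 0.92 = 4.2391%
R_f (intercept) = 4.22% − 0.41 × 4.2391% = 2.4820%
E(R_Ivers) = R_f + β × MRP = 2.4820% + 1.86 × 4.2391% = 10.37%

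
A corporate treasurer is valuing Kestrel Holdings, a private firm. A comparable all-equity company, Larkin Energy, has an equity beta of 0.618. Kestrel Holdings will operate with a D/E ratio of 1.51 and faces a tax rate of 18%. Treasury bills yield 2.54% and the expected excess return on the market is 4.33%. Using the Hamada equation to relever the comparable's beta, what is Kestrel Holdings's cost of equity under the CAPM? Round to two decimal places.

β_L = β_U × [1 + (1 − t)(D/E)] = 0.618 × [1 + (1 − 0.18) × 1.51]
    = 0.618 × [1 + 0.82 × 1.51] = 0.618 × 2.2382 = 1.3832
E(R) = R_f + β_L × MRP = 2.54% + 1.3832 × 4.33% = 8.53%

8.53%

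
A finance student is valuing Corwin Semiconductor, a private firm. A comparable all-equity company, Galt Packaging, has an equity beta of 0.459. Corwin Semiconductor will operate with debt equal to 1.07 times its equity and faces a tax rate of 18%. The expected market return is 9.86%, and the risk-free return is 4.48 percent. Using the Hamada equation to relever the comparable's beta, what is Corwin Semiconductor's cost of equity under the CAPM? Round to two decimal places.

9.12%

β_L = β_U × [1 + (1 − t)(D/E)] = 0.459 × [1 + (1 − 0.18) × 1.07]
    = 0.459 × [1 + 0.82 × 1.07] = 0.459 × 1.8774 = 0.8617
MRP = 9.86% − 4.48% = 5.38%
E(R) = R_f + β_L × MRP = 4.48% + 0.8617 × 5.38% = 9.12%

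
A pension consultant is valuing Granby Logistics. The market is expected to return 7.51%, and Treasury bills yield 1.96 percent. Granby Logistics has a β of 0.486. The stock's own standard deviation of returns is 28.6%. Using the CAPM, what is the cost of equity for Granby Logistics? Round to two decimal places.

Market risk premium = E(R_m) − R_f = 7.51% − 1.96% = 5.55%
E(R) = R_f + β × MRP = 1.96% + 0.486 × 5.55% = 4.66%

4.66%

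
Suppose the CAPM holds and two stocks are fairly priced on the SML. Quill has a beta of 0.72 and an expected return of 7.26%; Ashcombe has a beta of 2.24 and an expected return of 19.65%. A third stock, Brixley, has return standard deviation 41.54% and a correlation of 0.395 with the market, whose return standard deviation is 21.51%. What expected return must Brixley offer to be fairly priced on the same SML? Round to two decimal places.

7.61%

MRP = (19.65% − 7.26%) / (2.24 − 0.72) = 8.1513%
R_f = 7.26% − 0.72 × 8.1513% = 1.3911%
β_Brixley = ρ·σ_i/σ_m = 0.395 × 41.54 / 21.51 = 0.7628
E(R_Brixley) = R_f + β × MRP = 1.3911% + 0.7628 × 8.1513% = 7.61%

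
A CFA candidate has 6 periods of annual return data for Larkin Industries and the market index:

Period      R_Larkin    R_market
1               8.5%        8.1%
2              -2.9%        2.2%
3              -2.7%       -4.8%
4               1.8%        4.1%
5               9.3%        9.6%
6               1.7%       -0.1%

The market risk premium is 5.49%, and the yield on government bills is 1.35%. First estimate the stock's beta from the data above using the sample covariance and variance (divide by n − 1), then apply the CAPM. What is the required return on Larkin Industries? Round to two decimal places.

6.08%

Mean R_i = (8.5 − 2.9 − 2.7 + 1.8 + 9.3 + 1.7) / 6 = 2.6167%
Mean R_m = (8.1 + 2.2 − 4.8 + 4.1 + 9.6 − 0.1) / 6 = 3.1833%
Σ(R_i − R̄_i)(R_m − R̄_m) = 121.9417  ⇒  Cov = 121.9417 / 5 = 24.3883
Σ(R_m − R̄_m)² = 141.6683  ⇒  Var(R_m) = 141.6683 / 5 = 28.3337
β = Cov / Var(R_m) = 24.3883 / 28.3337 = 0.8608
E(R) = R_f + β × MRP = 1.35% + 0.8608 × 5.49% = 6.08%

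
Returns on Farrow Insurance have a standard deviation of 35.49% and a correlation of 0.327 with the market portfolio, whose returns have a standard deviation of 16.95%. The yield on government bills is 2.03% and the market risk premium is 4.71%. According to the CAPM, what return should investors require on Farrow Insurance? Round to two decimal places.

5.25%

β = ρ × σ_i / σ_m = 0.327 × 35.49% / 16.95% = 0.6847
E(R) = 2.03% + 0.6847 × 4.71% = 5.25%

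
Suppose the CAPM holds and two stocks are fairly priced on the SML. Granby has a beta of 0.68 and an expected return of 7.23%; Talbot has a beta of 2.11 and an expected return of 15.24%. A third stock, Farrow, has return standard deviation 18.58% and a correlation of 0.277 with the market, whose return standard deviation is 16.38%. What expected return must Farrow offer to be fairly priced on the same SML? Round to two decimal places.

MRP = (15.24% − 7.23%) / (2.11 − 0.68) = 5.6014%
R_f = 7.23% − 0.68 × 5.6014% = 3.4210%
β_Farrow = ρ·σ_i/σ_m = 0.277 × 18.58 / 16.38 = 0.3142
E(R_Farrow) = R_f + β × MRP = 3.4210% + 0.3142 × 5.6014% = 5.18%

5.18%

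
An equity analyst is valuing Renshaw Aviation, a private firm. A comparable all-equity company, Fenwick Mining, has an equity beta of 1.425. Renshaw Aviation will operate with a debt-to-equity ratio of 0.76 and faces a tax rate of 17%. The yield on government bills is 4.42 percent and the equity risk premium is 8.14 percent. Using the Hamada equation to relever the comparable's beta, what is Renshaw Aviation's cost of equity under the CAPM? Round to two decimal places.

β_L = β_U × [1 + (1 − t)(D/E)] = 1.425 × [1 + (1 − 0.17) × 0.76]
    = 1.425 × [1 + 0.83 × 0.76] = 1.425 × 1.6308 = 2.3239
E(R) = R_f + β_L × MRP = 4.42% + 2.3239 × 8.14% = 23.34%

23.34%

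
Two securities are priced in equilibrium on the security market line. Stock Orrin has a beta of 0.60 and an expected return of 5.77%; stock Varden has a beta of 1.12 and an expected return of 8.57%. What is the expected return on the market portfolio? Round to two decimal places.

Both satisfy E(R) = R_f + β·MRP, so the slope of the SML is
MRP = (8.57% − 5.77%) / (1.12 − 0.60) = 2.80% / 0.52 = 5.3846%
R_f = E(R_Orrin) − β_Orrin·MRP = 5.77% − 0.60 × 5.3846% = 2.5392%
E(R_m) = R_f + MRP = 2.5392% + 5.3846% = 7.92%

7.92%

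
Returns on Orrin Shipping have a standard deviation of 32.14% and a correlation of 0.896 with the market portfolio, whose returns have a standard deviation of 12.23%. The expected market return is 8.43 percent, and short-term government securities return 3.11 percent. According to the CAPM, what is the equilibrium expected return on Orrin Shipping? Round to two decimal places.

15.64%

β = ρ × σ_i / σ_m = 0.896 × 32.14% / 12.23% = 2.3547
MRP = 8.43% − 3.11% = 5.32%
E(R) = 3.11% + 2.3547 × 5.32% = 15.64%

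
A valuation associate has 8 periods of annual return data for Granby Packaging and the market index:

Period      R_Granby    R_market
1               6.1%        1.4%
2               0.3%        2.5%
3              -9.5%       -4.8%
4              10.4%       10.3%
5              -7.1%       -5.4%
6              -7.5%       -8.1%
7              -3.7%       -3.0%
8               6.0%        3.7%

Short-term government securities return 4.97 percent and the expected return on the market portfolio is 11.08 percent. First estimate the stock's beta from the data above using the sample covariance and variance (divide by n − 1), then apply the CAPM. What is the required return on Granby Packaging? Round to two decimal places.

Mean R_i = (6.1 + 0.3 − 9.5 + 10.4 − 7.1 − 7.5 − 3.7 + 6.0) / 8 = -0.6250%
Mean R_m = (1.4 + 2.5 − 4.8 + 10.3 − 5.4 − 8.1 − 3.0 + 3.7) / 8 = -0.4250%
Σ(R_i − R̄_i)(R_m − R̄_m) = 292.2750  ⇒  Cov = 292.2750 / 7 = 41.7536
Σ(R_m − R̄_m)² = 253.3550  ⇒  Var(R_m) = 253.3550 / 7 = 36.1936
β = Cov / Var(R_m) = 41.7536 / 36.1936 = 1.1536
MRP = 11.08% − 4.97% = 6.11%
E(R) = R_f + β × MRP = 4.97% + 1.1536 × 6.11% = 12.02%

12.02%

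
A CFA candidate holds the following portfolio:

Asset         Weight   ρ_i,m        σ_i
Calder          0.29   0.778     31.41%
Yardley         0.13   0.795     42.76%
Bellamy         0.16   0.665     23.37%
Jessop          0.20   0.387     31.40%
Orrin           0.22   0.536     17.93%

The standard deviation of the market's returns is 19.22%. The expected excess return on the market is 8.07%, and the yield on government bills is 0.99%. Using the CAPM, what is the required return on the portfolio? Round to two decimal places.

8.77%

β_Calder = 0.778 × 31.41% / 19.22% = 1.2714
β_Yardley = 0.795 × 42.76% / 19.22% = 1.7687
β_Bellamy = 0.665 × 23.37% / 19.22% = 0.8086
β_Jessop = 0.387 × 31.40% / 19.22% = 0.6322
β_Orrin = 0.536 × 17.93% / 19.22% = 0.5000
β_P = Σ w_i β_i = 0.29×1.2714 + 0.13×1.7687 + 0.16×0.8086 + 0.20×0.6322 + 0.22×0.5000 = 0.9645
E(R_P) = R_f + β_P × MRP = 0.99% + 0.9645 × 8.07% = 8.77%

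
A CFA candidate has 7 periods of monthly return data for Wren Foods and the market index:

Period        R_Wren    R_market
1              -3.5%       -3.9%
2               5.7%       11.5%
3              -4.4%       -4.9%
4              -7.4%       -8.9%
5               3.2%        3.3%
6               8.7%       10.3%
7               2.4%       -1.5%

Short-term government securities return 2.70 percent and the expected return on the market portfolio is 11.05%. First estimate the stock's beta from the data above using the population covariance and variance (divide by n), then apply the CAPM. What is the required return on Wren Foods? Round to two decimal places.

Mean R_i = (-3.5 + 5.7 − 4.4 − 7.4 + 3.2 + 8.7 + 2.4) / 7 = 0.6714%
Mean R_m = (-3.9 + 11.5 − 4.9 − 8.9 + 3.3 + 10.3 − 1.5) / 7 = 0.8429%
Σ(R_i − R̄_i)(R_m − R̄_m) = 259.2286  ⇒  Cov = 259.2286 / 7 = 37.0327
Σ(R_m − R̄_m)² = 364.9371  ⇒  Var(R_m) = 364.9371 / 7 = 52.1339
β = Cov / Var(R_m) = 37.0327 / 52.1339 = 0.7103
MRP = 11.05% − 2.70% = 8.35%
E(R) = R_f + β × MRP = 2.70% + 0.7103 × 8.35% = 8.63%

8.63%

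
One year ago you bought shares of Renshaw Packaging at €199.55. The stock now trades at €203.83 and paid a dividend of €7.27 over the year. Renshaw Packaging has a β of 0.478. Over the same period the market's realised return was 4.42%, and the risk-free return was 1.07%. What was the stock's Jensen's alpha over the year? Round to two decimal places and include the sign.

Realised HPR = (P1 + D1 − P0) / P0 = (203.83 + 7.27 − 199.55) / 199.55 = 11.55 / 199.55 = 5.7880%
MRP = 4.42% − 1.07% = 3.35%
CAPM required = R_f + β·MRP = 1.07% + 0.478 × 3.35% = 2.67130%
α = realised − required = 5.7880% − 2.67130% = +3.12%

+3.12%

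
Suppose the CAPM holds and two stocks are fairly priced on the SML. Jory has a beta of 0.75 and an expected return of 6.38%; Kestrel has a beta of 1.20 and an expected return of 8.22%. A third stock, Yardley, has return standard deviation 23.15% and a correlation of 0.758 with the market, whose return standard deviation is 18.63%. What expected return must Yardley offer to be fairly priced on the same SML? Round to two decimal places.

7.16%

MRP = (8.22% − 6.38%) / (1.20 − 0.75) = 4.0889%
R_f = 6.38% − 0.75 × 4.0889% = 3.3133%
β_Yardley = ρ·σ_i/σ_m = 0.758 × 23.15 / 18.63 = 0.9419
E(R_Yardley) = R_f + β × MRP = 3.3133% + 0.9419 × 4.0889% = 7.16%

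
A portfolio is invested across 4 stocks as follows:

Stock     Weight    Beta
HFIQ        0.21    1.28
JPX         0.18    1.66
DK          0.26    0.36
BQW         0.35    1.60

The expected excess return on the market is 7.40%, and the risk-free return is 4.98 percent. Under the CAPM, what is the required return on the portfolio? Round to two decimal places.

β_P = Σ w_i β_i = 0.21×1.28 + 0.18×1.66 + 0.26×0.36 + 0.35×1.60 = 1.2212
E(R_P) = R_f + β_P × MRP = 4.98% + 1.2212 × 7.40% = 14.02%

14.02%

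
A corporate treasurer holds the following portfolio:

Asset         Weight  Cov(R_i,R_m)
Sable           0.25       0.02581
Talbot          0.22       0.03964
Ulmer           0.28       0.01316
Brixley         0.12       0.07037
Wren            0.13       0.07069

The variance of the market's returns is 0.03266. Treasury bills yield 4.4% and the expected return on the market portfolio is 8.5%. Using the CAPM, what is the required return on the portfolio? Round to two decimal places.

β_Sable = 0.02581 / 0.03266 = 0.7903
β_Talbot = 0.03964 / 0.03266 = 1.2137
β_Ulmer = 0.01316 / 0.03266 = 0.4029
β_Brixley = 0.07037 / 0.03266 = 2.1546
β_Wren = 0.07069 / 0.03266 = 2.1644
β_P = Σ w_i β_i = 0.25×0.7903 + 0.22×1.2137 + 0.28×0.4029 + 0.12×2.1546 + 0.13×2.1644 = 1.1173
MRP = 8.5% − 4.4% = 4.10%
E(R_P) = R_f + β_P × MRP = 4.4% + 1.1173 × 4.1% = 8.98%

8.98%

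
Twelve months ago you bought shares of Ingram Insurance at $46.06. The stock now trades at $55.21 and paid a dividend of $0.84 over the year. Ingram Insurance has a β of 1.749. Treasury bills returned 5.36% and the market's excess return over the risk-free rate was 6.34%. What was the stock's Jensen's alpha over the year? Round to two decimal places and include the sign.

+5.24%

Realised HPR = (P1 + D1 − P0) / P0 = (55.21 + 0.84 − 46.06) / 46.06 = 9.99 / 46.06 = 21.6891%
CAPM required = R_f + β·MRP = 5.36% + 1.749 × 6.34% = 16.44866%
α = realised − required = 21.6891% − 16.44866% = +5.24%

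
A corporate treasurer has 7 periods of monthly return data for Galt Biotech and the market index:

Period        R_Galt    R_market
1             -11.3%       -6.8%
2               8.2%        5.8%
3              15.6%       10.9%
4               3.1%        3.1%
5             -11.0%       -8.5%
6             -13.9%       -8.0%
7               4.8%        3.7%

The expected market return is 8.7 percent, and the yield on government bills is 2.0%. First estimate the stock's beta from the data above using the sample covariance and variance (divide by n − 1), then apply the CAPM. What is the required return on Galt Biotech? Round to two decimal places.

11.85%

Mean R_i = (-11.3 + 8.2 + 15.6 + 3.1 − 11.0 − 13.9 + 4.8) / 7 = -0.6429%
Mean R_m = (-6.8 + 5.8 + 10.9 + 3.1 − 8.5 − 8.0 + 3.7) / 7 = 0.0286%
Σ(R_i − R̄_i)(R_m − R̄_m) = 526.6386  ⇒  Cov = 526.6386 / 6 = 87.7731
Σ(R_m − R̄_m)² = 358.2343  ⇒  Var(R_m) = 358.2343 / 6 = 59.7057
β = Cov / Var(R_m) = 87.7731 / 59.7057 = 1.4701
MRP = 8.7% − 2.0% = 6.70%
E(R) = R_f + β × MRP = 2.0% + 1.4701 × 6.7% = 11.85%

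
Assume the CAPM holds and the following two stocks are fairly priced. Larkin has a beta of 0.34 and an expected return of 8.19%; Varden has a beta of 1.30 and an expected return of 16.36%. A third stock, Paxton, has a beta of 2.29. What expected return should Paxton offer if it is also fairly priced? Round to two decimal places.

MRP (SML slope) = (16.36% − 8.19%) / (1.30 − 0.34) = 8.17% / 0.96 = 8.5104%
R_f (intercept) = 8.19% − 0.34 × 8.5104% = 5.2965%
E(R_Paxton) = R_f + β × MRP = 5.2965% + 2.29 × 8.5104% = 24.79%

24.79%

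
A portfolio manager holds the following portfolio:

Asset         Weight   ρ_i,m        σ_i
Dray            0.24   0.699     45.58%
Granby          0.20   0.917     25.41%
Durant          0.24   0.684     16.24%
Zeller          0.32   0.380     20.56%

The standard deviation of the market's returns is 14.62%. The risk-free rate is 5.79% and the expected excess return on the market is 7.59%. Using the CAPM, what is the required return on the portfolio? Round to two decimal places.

β_Dray = 0.699 × 45.58% / 14.62% = 2.1792
β_Granby = 0.917 × 25.41% / 14.62% = 1.5938
β_Durant = 0.684 × 16.24% / 14.62% = 0.7598
β_Zeller = 0.380 × 20.56% / 14.62% = 0.5344
β_P = Σ w_i β_i = 0.24×2.1792 + 0.20×1.5938 + 0.24×0.7598 + 0.32×0.5344 = 1.1951
E(R_P) = R_f + β_P × MRP = 5.79% + 1.1951 × 7.59% = 14.86%

14.86%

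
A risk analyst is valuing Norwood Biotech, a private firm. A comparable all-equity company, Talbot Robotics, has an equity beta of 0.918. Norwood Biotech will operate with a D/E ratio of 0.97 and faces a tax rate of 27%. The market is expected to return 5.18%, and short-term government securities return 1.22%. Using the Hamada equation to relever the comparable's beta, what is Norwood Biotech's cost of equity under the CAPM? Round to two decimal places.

7.43%

β_L = β_U × [1 + (1 − t)(D/E)] = 0.918 × [1 + (1 − 0.27) × 0.97]
    = 0.918 × [1 + 0.73 × 0.97] = 0.918 × 1.7081 = 1.5680
MRP = 5.18% − 1.22% = 3.96%
E(R) = R_f + β_L × MRP = 1.22% + 1.5680 × 3.96% = 7.43%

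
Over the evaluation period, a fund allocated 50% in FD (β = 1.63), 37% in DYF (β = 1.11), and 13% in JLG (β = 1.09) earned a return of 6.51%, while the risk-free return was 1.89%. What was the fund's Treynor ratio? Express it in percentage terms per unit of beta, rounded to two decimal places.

3.38%

β_P = 0.50×1.63 + 0.37×1.11 + 0.13×1.09 = 1.3674
Treynor = (R_P − R_f) / β_P = (6.51% − 1.89%) / 1.3674 = 4.62% / 1.3674 = 3.38%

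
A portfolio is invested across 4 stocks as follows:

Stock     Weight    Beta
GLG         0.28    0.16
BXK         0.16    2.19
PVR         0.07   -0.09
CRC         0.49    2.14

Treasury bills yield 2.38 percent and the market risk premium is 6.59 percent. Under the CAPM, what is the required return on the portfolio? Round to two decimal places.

β_P = Σ w_i β_i = 0.28×0.16 + 0.16×2.19 + 0.07×-0.09 + 0.49×2.14 = 1.4375
E(R_P) = R_f + β_P × MRP = 2.38% + 1.4375 × 6.59% = 11.85%

11.85%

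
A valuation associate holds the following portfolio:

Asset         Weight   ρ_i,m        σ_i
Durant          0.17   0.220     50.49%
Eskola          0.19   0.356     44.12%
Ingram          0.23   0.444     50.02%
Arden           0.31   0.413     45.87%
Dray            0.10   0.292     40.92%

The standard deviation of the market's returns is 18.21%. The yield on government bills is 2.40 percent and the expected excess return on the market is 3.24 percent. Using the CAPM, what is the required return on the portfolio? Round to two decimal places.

5.43%

β_Durant = 0.220 × 50.49% / 18.21% = 0.6100
β_Eskola = 0.356 × 44.12% / 18.21% = 0.8625
β_Ingram = 0.444 × 50.02% / 18.21% = 1.2196
β_Arden = 0.413 × 45.87% / 18.21% = 1.0403
β_Dray = 0.292 × 40.92% / 18.21% = 0.6562
β_P = Σ w_i β_i = 0.17×0.6100 + 0.19×0.8625 + 0.23×1.2196 + 0.31×1.0403 + 0.10×0.6562 = 0.9362
E(R_P) = R_f + β_P × MRP = 2.40% + 0.9362 × 3.24% = 5.43%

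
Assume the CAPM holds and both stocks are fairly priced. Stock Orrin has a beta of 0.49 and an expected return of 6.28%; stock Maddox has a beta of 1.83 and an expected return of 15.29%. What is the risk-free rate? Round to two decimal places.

Both satisfy E(R) = R_f + β·MRP, so the slope of the SML is
MRP = (15.29% − 6.28%) / (1.83 − 0.49) = 9.01% / 1.34 = 6.7239%
R_f = E(R_Orrin) − β_Orrin·MRP = 6.28% − 0.49 × 6.7239% = 2.9853%

2.99%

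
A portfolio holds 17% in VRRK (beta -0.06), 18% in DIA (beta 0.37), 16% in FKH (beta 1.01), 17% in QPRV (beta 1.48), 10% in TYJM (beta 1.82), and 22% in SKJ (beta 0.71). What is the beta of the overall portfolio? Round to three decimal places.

0.808

β_P = Σ w_i β_i = 0.17×-0.06 + 0.18×0.37 + 0.16×1.01 + 0.17×1.48 + 0.10×1.82 + 0.22×0.71 = 0.8078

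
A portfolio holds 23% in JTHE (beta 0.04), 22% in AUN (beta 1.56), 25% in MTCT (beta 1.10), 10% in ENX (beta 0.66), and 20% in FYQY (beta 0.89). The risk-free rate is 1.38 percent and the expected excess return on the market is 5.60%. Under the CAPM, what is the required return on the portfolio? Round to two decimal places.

β_P = Σ w_i β_i = 0.23×0.04 + 0.22×1.56 + 0.25×1.10 + 0.10×0.66 + 0.20×0.89 = 0.8714
E(R_P) = R_f + β_P × MRP = 1.38% + 0.8714 × 5.60% = 6.26%

6.26%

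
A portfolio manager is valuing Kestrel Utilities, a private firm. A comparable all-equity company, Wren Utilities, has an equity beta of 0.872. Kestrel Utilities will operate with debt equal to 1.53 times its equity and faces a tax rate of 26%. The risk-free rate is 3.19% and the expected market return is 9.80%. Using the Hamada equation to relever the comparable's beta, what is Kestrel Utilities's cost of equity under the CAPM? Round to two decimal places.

15.48%

β_L = β_U × [1 + (1 − t)(D/E)] = 0.872 × [1 + (1 − 0.26) × 1.53]
    = 0.872 × [1 + 0.74 × 1.53] = 0.872 × 2.1322 = 1.8593
MRP = 9.80% − 3.19% = 6.61%
E(R) = R_f + β_L × MRP = 3.19% + 1.8593 × 6.61% = 15.48%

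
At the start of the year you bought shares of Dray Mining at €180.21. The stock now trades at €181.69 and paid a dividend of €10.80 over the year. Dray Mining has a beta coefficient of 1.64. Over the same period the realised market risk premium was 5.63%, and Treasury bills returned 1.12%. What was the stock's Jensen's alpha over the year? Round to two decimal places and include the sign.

Realised HPR = (P1 + D1 − P0) / P0 = (181.69 + 10.80 − 180.21) / 180.21 = 12.28 / 180.21 = 6.8143%
CAPM required = R_f + β·MRP = 1.12% + 1.64 × 5.63% = 10.3532%
α = realised − required = 6.8143% − 10.3532% = -3.54%

-3.54%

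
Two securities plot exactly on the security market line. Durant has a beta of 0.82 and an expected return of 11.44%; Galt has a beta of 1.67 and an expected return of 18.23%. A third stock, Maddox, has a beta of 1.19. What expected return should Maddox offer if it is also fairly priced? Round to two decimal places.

MRP (SML slope) = (18.23% − 11.44%) / (1.67 − 0.82) = 6.79% / 0.85 = 7.9882%
R_f (intercept) = 11.44% − 0.82 × 7.9882% = 4.8897%
E(R_Maddox) = R_f + β × MRP = 4.8897% + 1.19 × 7.9882% = 14.40%

14.40%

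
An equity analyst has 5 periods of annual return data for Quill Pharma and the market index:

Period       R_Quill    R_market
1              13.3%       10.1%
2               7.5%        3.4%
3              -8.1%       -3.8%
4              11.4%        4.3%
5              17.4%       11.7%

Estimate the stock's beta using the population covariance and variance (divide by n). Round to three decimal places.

Mean R_i = (13.3 + 7.5 − 8.1 + 11.4 + 17.4) / 5 = 8.3000%
Mean R_m = (10.1 + 3.4 − 3.8 + 4.3 + 11.7) / 5 = 5.1400%
Σ(R_i − R̄_i)(R_m − R̄_m) = 229.9000  ⇒  Cov = 229.9000 / 5 = 45.9800
Σ(R_m − R̄_m)² = 151.2920  ⇒  Var(R_m) = 151.2920 / 5 = 30.2584
β = Cov / Var(R_m) = 45.9800 / 30.2584 = 1.5196

1.520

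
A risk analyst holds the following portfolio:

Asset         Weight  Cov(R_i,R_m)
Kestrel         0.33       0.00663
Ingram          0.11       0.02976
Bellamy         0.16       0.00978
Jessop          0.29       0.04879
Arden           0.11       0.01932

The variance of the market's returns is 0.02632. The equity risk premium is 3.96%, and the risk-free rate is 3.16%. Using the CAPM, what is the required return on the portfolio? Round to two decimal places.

β_Kestrel = 0.00663 / 0.02632 = 0.2519
β_Ingram = 0.02976 / 0.02632 = 1.1307
β_Bellamy = 0.00978 / 0.02632 = 0.3716
β_Jessop = 0.04879 / 0.02632 = 1.8537
β_Arden = 0.01932 / 0.02632 = 0.7340
β_P = Σ w_i β_i = 0.33×0.2519 + 0.11×1.1307 + 0.16×0.3716 + 0.29×1.8537 + 0.11×0.7340 = 0.8853
E(R_P) = R_f + β_P × MRP = 3.16% + 0.8853 × 3.96% = 6.67%

6.67%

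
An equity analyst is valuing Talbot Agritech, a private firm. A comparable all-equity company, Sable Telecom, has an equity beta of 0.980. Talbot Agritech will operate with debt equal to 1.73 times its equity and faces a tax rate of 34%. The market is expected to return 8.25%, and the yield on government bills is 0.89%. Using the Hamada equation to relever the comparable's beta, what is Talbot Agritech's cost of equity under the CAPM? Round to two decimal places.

β_L = β_U × [1 + (1 − t)(D/E)] = 0.980 × [1 + (1 − 0.34) × 1.73]
    = 0.980 × [1 + 0.66 × 1.73] = 0.980 × 2.1418 = 2.0990
MRP = 8.25% − 0.89% = 7.36%
E(R) = R_f + β_L × MRP = 0.89% + 2.0990 × 7.36% = 16.34%

16.34%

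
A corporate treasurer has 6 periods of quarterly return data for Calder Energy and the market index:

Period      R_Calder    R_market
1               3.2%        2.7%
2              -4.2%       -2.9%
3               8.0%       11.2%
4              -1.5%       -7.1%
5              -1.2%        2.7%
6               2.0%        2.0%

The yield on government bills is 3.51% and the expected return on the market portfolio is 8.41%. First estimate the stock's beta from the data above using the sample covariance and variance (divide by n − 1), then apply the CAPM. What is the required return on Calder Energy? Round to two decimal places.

Mean R_i = (3.2 − 4.2 + 8.0 − 1.5 − 1.2 + 2.0) / 6 = 1.0500%
Mean R_m = (2.7 − 2.9 + 11.2 − 7.1 + 2.7 + 2.0) / 6 = 1.4333%
Σ(R_i − R̄_i)(R_m − R̄_m) = 112.8000  ⇒  Cov = 112.8000 / 5 = 22.5600
Σ(R_m − R̄_m)² = 190.5133  ⇒  Var(R_m) = 190.5133 / 5 = 38.1027
β = Cov / Var(R_m) = 22.5600 / 38.1027 = 0.5921
MRP = 8.41% − 3.51% = 4.90%
E(R) = R_f + β × MRP = 3.51% + 0.5921 × 4.90% = 6.41%

6.41%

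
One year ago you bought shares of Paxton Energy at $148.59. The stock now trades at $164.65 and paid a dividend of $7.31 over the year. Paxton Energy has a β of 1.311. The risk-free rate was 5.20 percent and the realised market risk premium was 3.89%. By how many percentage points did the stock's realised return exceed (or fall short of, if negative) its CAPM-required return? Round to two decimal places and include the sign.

Realised HPR = (P1 + D1 − P0) / P0 = (164.65 + 7.31 − 148.59) / 148.59 = 23.37 / 148.59 = 15.7278%
CAPM required = R_f + β·MRP = 5.20% + 1.311 × 3.89% = 10.29979%
α = realised − required = 15.7278% − 10.29979% = +5.43%

+5.43%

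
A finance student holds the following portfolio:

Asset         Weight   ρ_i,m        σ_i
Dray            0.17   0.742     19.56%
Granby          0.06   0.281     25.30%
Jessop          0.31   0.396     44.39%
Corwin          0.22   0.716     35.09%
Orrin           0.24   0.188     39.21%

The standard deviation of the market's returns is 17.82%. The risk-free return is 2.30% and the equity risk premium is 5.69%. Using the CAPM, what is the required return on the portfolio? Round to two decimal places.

7.29%

β_Dray = 0.742 × 19.56% / 17.82% = 0.8145
β_Granby = 0.281 × 25.30% / 17.82% = 0.3990
β_Jessop = 0.396 × 44.39% / 17.82% = 0.9864
β_Corwin = 0.716 × 35.09% / 17.82% = 1.4099
β_Orrin = 0.188 × 39.21% / 17.82% = 0.4137
β_P = Σ w_i β_i = 0.17×0.8145 + 0.06×0.3990 + 0.31×0.9864 + 0.22×1.4099 + 0.24×0.4137 = 0.8777
E(R_P) = R_f + β_P × MRP = 2.30% + 0.8777 × 5.69% = 7.29%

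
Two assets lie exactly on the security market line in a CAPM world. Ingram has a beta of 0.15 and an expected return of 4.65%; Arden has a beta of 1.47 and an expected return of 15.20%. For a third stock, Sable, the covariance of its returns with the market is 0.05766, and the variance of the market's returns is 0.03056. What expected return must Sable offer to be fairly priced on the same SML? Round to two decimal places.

MRP = (15.20% − 4.65%) / (1.47 − 0.15) = 7.9924%
R_f = 4.65% − 0.15 × 7.9924% = 3.4511%
β_Sable = Cov / Var(R_m) = 0.05766 / 0.03056 = 1.8868
E(R_Sable) = R_f + β × MRP = 3.4511% + 1.8868 × 7.9924% = 18.53%

18.53%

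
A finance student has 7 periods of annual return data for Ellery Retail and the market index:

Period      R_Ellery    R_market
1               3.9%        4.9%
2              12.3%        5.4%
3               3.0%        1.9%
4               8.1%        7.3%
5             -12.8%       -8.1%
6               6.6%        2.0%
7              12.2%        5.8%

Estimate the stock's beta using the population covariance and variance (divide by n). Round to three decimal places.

Mean R_i = (3.9 + 12.3 + 3.0 + 8.1 − 12.8 + 6.6 + 12.2) / 7 = 4.7571%
Mean R_m = (4.9 + 5.4 + 1.9 + 7.3 − 8.1 + 2.0 + 5.8) / 7 = 2.7429%
Σ(R_i − R̄_i)(R_m − R̄_m) = 246.6629  ⇒  Cov = 246.6629 / 7 = 35.2376
Σ(R_m − R̄_m)² = 160.6571  ⇒  Var(R_m) = 160.6571 / 7 = 22.9510
β = Cov / Var(R_m) = 35.2376 / 22.9510 = 1.5353

1.535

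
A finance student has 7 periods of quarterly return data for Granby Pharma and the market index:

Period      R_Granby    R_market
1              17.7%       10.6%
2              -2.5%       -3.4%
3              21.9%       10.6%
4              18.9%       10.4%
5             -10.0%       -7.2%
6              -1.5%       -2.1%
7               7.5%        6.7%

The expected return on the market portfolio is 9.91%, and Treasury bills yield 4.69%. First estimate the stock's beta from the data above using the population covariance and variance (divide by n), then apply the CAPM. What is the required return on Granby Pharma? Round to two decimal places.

Mean R_i = (17.7 − 2.5 + 21.9 + 18.9 − 10.0 − 1.5 + 7.5) / 7 = 7.4286%
Mean R_m = (10.6 − 3.4 + 10.6 + 10.4 − 7.2 − 2.1 + 6.7) / 7 = 3.6571%
Σ(R_i − R̄_i)(R_m − R̄_m) = 560.0486  ⇒  Cov = 560.0486 / 7 = 80.0069
Σ(R_m − R̄_m)² = 351.9571  ⇒  Var(R_m) = 351.9571 / 7 = 50.2796
β = Cov / Var(R_m) = 80.0069 / 50.2796 = 1.5912
MRP = 9.91% − 4.69% = 5.22%
E(R) = R_f + β × MRP = 4.69% + 1.5912 × 5.22% = 13.00%

13.00%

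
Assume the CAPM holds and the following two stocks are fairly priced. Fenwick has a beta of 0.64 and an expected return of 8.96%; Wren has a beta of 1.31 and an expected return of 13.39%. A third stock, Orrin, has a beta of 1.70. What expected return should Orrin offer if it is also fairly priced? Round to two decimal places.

MRP (SML slope) = (13.39% − 8.96%) / (1.31 − 0.64) = 4.43% / 0.67 = 6.6119%
R_f (intercept) = 8.96% − 0.64 × 6.6119% = 4.7284%
E(R_Orrin) = R_f + β × MRP = 4.7284% + 1.70 × 6.6119% = 15.97%

15.97%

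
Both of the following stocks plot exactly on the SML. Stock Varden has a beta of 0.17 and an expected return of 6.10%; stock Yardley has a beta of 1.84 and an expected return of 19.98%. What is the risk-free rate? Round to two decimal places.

Both satisfy E(R) = R_f + β·MRP, so the slope of the SML is
MRP = (19.98% − 6.10%) / (1.84 − 0.17) = 13.88% / 1.67 = 8.3114%
R_f = E(R_Varden) − β_Varden·MRP = 6.10% − 0.17 × 8.3114% = 4.6871%

4.69%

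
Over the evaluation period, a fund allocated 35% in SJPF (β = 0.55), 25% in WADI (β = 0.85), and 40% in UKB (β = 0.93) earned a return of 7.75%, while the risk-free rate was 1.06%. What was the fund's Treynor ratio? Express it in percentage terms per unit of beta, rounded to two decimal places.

8.61%

β_P = 0.35×0.55 + 0.25×0.85 + 0.40×0.93 = 0.7770
Treynor = (R_P − R_f) / β_P = (7.75% − 1.06%) / 0.7770 = 6.69% / 0.7770 = 8.61%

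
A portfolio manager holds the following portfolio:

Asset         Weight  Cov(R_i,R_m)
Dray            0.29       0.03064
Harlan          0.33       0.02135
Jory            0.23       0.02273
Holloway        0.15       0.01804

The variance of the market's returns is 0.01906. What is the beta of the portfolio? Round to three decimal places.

1.252

β_Dray = 0.03064 / 0.01906 = 1.6076
β_Harlan = 0.02135 / 0.01906 = 1.1201
β_Jory = 0.02273 / 0.01906 = 1.1925
β_Holloway = 0.01804 / 0.01906 = 0.9465
β_P = Σ w_i β_i = 0.29×1.6076 + 0.33×1.1201 + 0.23×1.1925 + 0.15×0.9465 = 1.2521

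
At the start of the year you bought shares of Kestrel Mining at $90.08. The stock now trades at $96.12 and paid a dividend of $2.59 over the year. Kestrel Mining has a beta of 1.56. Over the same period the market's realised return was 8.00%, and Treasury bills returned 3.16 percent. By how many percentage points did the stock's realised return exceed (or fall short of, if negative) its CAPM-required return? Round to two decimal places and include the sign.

-1.13%

Realised HPR = (P1 + D1 − P0) / P0 = (96.12 + 2.59 − 90.08) / 90.08 = 8.63 / 90.08 = 9.5804%
MRP = 8.00% − 3.16% = 4.84%
CAPM required = R_f + β·MRP = 3.16% + 1.56 × 4.84% = 10.7104%
α = realised − required = 9.5804% − 10.7104% = -1.13%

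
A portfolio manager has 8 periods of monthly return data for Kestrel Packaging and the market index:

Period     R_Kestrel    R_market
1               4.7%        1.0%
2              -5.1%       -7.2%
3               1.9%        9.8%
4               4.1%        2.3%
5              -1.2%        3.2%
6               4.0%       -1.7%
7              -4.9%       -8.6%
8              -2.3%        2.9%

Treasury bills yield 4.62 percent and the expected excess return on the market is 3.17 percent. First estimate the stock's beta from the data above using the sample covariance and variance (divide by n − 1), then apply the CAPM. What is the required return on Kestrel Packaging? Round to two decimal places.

5.82%

Mean R_i = (4.7 − 5.1 + 1.9 + 4.1 − 1.2 + 4.0 − 4.9 − 2.3) / 8 = 0.1500%
Mean R_m = (1.0 − 7.2 + 9.8 + 2.3 + 3.2 − 1.7 − 8.6 + 2.9) / 8 = 0.2125%
Σ(R_i − R̄_i)(R_m − R̄_m) = 94.0450  ⇒  Cov = 94.0450 / 7 = 13.4350
Σ(R_m − R̄_m)² = 249.3088  ⇒  Var(R_m) = 249.3088 / 7 = 35.6155
β = Cov / Var(R_m) = 13.4350 / 35.6155 = 0.3772
E(R) = R_f + β × MRP = 4.62% + 0.3772 × 3.17% = 5.82%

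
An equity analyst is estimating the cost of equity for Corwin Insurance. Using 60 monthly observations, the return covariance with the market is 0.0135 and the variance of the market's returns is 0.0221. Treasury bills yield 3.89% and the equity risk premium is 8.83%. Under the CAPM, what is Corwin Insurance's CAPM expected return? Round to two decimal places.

9.28%

β = Cov(R_i, R_m) / Var(R_m) = 0.0135 / 0.0221 = 0.6109
E(R) = R_f + β × MRP = 3.89% + 0.6109 × 8.83% = 9.28%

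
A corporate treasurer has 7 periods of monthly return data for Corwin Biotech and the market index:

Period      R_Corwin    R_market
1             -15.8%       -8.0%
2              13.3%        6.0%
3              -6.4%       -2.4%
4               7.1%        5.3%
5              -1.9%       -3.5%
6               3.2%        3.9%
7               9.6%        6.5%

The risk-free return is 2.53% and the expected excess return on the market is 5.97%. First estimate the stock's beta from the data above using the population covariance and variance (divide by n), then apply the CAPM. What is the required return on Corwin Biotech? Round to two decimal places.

Mean R_i = (-15.8 + 13.3 − 6.4 + 7.1 − 1.9 + 3.2 + 9.6) / 7 = 1.3000%
Mean R_m = (-8.0 + 6.0 − 2.4 + 5.3 − 3.5 + 3.9 + 6.5) / 7 = 1.1143%
Σ(R_i − R̄_i)(R_m − R̄_m) = 330.5800  ⇒  Cov = 330.5800 / 7 = 47.2257
Σ(R_m − R̄_m)² = 194.8686  ⇒  Var(R_m) = 194.8686 / 7 = 27.8384
β = Cov / Var(R_m) = 47.2257 / 27.8384 = 1.6964
E(R) = R_f + β × MRP = 2.53% + 1.6964 × 5.97% = 12.66%

12.66%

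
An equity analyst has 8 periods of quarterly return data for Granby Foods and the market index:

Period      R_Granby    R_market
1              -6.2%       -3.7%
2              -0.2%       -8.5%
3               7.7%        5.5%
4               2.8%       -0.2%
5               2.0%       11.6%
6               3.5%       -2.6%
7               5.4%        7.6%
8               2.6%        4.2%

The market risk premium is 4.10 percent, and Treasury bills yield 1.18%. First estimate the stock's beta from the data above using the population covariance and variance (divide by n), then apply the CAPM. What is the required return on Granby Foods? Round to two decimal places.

Mean R_i = (-6.2 − 0.2 + 7.7 + 2.8 + 2.0 + 3.5 + 5.4 + 2.6) / 8 = 2.2000%
Mean R_m = (-3.7 − 8.5 + 5.5 − 0.2 + 11.6 − 2.6 + 7.6 + 4.2) / 8 = 1.7375%
Σ(R_i − R̄_i)(R_m − R̄_m) = 101.9100  ⇒  Cov = 101.9100 / 8 = 12.7388
Σ(R_m − R̄_m)² = 308.7988  ⇒  Var(R_m) = 308.7988 / 8 = 38.5999
β = Cov / Var(R_m) = 12.7388 / 38.5999 = 0.3300
E(R) = R_f + β × MRP = 1.18% + 0.3300 × 4.10% = 2.53%

2.53%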